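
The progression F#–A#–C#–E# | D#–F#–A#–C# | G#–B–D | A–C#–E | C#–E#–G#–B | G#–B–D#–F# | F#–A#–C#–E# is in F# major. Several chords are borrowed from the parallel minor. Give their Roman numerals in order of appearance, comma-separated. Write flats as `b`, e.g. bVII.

ii°, bIII

In F# major the diatonic chords are F#, G#m, A#m, B, C#, D#m, E#dim. F#–A#–C#–E# = F#maj7, D#–F#–A#–C# = D#m7, C#–E#–G#–B = C#7 and G#–B–D#–F# = G#m7 all belong to that set. G#–B–D doesn't fit — on degree 2 F# major would have G#m (ii). G#dim is the degree-2 chord of F# minor, so it is the borrowed ii°. A–C#–E doesn't fit — on degree 3 F# major would have A#m (iii). A is the degree-3 chord of F# minor, so it is the borrowed bIII.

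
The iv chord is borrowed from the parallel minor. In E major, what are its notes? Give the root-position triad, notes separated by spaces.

A C E

The root, A, is scale degree 4 — the same note in E major and E minor; only the chord quality changes. Stacking thirds in E minor on A gives A–C–E.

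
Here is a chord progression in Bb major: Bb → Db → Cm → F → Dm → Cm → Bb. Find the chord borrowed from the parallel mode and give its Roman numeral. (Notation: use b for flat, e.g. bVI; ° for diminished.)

The diatonic triads in Bb major are Bb, Cm, Dm, Eb, F, Gm, Adim. Bb, Cm, F and Dm are all diatonic. But Db (Db–F–Ab) is foreign: the diatonic iii on degree 3 is Dm, whereas Db comes from Bb minor. It is labeled bIII.

bIII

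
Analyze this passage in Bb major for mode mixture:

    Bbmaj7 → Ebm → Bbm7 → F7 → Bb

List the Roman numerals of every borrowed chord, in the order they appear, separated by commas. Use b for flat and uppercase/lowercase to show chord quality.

iv, i7

The diatonic triads in Bb major are Bb, Cm, Dm, Eb, F, Gm, Adim. Of the given chords, Bbmaj7, F7 and Bb are diatonic. Ebm (Eb–Gb–Bb) is not: scale degree 4 in Bb major carries Eb (IV). In Bb minor the chord on that degree is Ebm, so here it functions as iv, borrowed from the parallel minor. Bbm7 (Bb–Db–F–Ab) doesn't fit — on degree 1 Bb major would have Bb (I). Bbm7 is the degree-1 chord of Bb minor, so it is the borrowed i7.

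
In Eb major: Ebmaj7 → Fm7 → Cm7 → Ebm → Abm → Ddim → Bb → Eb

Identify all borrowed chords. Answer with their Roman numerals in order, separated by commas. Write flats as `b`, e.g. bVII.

i, iv

In Eb major the diatonic chords are Eb, Fm, Gm, Ab, Bb, Cm, Ddim. Of the given chords, Ebmaj7, Fm7, Cm7, Ddim, Bb and Eb are diatonic. Ebm (Eb–Gb–Bb) doesn't fit — on degree 1 Eb major would have Eb (I). Ebm is the degree-1 chord of Eb minor, so it is the borrowed i. But Abm (Ab–Cb–Eb) is foreign: the diatonic IV on degree 4 is Ab, whereas Abm comes from Eb minor. It is labeled iv.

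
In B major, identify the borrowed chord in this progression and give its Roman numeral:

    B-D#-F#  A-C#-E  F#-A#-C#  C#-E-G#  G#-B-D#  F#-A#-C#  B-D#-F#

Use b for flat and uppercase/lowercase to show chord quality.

bVII

In B major the diatonic chords are B, C#m, D#m, E, F#, G#m, A#dim. Of the given chords, B–D#–F# = B, F#–A#–C# = F#, C#–E–G# = C#m and G#–B–D# = G#m are diatonic. A–C#–E doesn't fit — on degree 7 B major would have A#dim (vii°). A is the degree-7 chord of B minor, so it is the borrowed bVII.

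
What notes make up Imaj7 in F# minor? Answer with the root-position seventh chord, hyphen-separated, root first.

Imaj7 is built on scale degree 1, which is F# in both F# minor and its parallel. Building the major-seventh chord from the parallel major on F#: F#–A#–C#–E#.

F#-A#-C#-E#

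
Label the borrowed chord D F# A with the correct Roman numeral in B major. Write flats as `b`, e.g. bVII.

In B major scale degree 3 is D#; D is its lowered form, from B minor. The diatonic chord on degree 3 would be D#m (iii), but D–F#–A is the major chord from B minor. As a borrowed chord it is labeled bIII.

bIII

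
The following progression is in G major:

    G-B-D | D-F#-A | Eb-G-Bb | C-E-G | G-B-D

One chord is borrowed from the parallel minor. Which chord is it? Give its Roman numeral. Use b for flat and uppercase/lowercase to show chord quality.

bVI

The diatonic triads in G major are G, Am, Bm, C, D, Em, F#dim. G–B–D = G, D–F#–A = D and C–E–G = C are all diatonic. Eb–G–Bb doesn't fit — on degree 6 G major would have Em (vi). Eb is the degree-6 chord of G minor, so it is the borrowed bVI.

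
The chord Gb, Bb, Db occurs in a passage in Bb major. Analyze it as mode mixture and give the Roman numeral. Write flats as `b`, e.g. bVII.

The root Gb is the lowered 6th scale degree — diatonically Bb major has G there. The diatonic chord on degree 6 would be Gm (vi), but Gb–Bb–Db is the major chord from Bb minor. As a borrowed chord it is labeled bVI.

bVI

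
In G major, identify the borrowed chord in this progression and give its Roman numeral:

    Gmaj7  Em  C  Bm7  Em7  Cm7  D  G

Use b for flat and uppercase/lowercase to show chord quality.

iv7

G major has the diatonic set G, Am, Bm, C, D, Em, F#dim. Gmaj7, Em, C, Bm7, Em7, D and G all belong to that set. Cm7 (C–Eb–G–Bb) doesn't fit — on degree 4 G major would have C (IV). Cm7 is the degree-4 chord of G minor, so it is the borrowed iv7.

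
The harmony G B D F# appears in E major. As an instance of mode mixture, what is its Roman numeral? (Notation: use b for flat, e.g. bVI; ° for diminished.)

bIIImaj7

In E major scale degree 3 is G#; G is its lowered form, from E minor. G–B–D–F# is a major-seventh chord — the form found in E minor, not the diatonic iii (G#m). Borrowed into E major it is written bIIImaj7.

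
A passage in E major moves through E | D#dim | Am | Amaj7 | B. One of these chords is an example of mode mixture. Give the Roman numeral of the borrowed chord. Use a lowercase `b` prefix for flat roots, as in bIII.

iv

The diatonic triads in E major are E, F#m, G#m, A, B, C#m, D#dim. Of the given chords, E, D#dim, Amaj7 and B are diatonic. Am (A–C–E) is not: scale degree 4 in E major carries A (IV). In E minor the chord on that degree is Am, so here it functions as iv, borrowed from the parallel minor.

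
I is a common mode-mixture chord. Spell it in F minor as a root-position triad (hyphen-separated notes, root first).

F-A-C

The root, F, is scale degree 1 — the same note in F minor and F major; only the chord quality changes. Building the major chord from the parallel major on F: F–A–C.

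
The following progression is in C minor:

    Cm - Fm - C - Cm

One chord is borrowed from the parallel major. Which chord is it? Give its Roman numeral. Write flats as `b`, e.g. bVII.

I

In C minor (with V from harmonic minor) the diatonic chords are Cm, Ddim, Eb, Fm, G, Ab, Bb. Cm and Fm both belong to that set. C (C–E–G) doesn't fit — on degree 1 C minor would have Cm (i). C is the degree-1 chord of C major, so it is the borrowed I.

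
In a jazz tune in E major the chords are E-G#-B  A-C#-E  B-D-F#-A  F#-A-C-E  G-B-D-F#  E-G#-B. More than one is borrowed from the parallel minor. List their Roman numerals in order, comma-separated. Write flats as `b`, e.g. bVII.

E major has the diatonic set E, F#m, G#m, A, B, C#m, D#dim. E–G#–B = E and A–C#–E = A are both diatonic. But B–D–F#–A is foreign: the diatonic V on degree 5 is B, whereas Bm7 comes from E minor. It is labeled v7. But F#–A–C–E is foreign: the diatonic ii on degree 2 is F#m, whereas F#m7b5 comes from E minor. It is labeled iiø7. G–B–D–F# is not: scale degree 3 in E major carries G#m (iii). In E minor the chord on that degree is Gmaj7, so here it functions as bIIImaj7, borrowed from the parallel minor.

v7, iiø7, bIIImaj7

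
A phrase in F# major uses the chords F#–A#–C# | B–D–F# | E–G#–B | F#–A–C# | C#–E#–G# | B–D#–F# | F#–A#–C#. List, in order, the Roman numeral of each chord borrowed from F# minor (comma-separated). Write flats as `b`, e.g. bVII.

iv, bVII, i

F# major has the diatonic set F#, G#m, A#m, B, C#, D#m, E#dim. F#–A#–C# = F#, C#–E#–G# = C# and B–D#–F# = B are all diatonic. B–D–F# doesn't fit — on degree 4 F# major would have B (IV). Bm is the degree-4 chord of F# minor, so it is the borrowed iv. But E–G#–B is foreign: the diatonic vii° on degree 7 is E#dim, whereas E comes from F# minor. It is labeled bVII. But F#–A–C# is foreign: the diatonic I on degree 1 is F#, whereas F#m comes from F# minor. It is labeled i.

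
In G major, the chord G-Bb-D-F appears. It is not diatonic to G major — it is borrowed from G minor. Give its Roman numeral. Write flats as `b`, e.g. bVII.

i7

The root G is the diatonic 1st degree of G major; the borrowing shows in the chord quality. Diatonically G major has G (I) on that degree; G–Bb–D–F is instead the minor-seventh chord native to G minor, so it takes the label i7.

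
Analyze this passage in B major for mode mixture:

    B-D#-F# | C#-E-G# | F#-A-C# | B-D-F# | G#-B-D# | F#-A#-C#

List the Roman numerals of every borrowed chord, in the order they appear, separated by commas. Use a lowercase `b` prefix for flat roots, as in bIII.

In B major the diatonic chords are B, C#m, D#m, E, F#, G#m, A#dim. Of the given chords, B–D#–F# = B, C#–E–G# = C#m, G#–B–D# = G#m and F#–A#–C# = F# are diatonic. F#–A–C# doesn't fit — on degree 5 B major would have F# (V). F#m is the degree-5 chord of B minor, so it is the borrowed v. B–D–F# is not: scale degree 1 in B major carries B (I). In B minor the chord on that degree is Bm, so here it functions as i, borrowed from the parallel minor.

v, i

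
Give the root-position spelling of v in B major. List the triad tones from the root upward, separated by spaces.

F# A C#

The root, F#, is scale degree 5 — the same note in B major and B minor; only the chord quality changes. In B minor the chord on F# is F#–A–C#.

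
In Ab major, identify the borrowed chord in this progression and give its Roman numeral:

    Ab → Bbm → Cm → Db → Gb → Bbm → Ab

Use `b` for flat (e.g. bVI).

bVII

Ab major has the diatonic set Ab, Bbm, Cm, Db, Eb, Fm, Gdim. Ab, Bbm, Cm and Db are all diatonic. But Gb (Gb–Bb–Db) is foreign: the diatonic vii° on degree 7 is Gdim, whereas Gb comes from Ab minor. It is labeled bVII.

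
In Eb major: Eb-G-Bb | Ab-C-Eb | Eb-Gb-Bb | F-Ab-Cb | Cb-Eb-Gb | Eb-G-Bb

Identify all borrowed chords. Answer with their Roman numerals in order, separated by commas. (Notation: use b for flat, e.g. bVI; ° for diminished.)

i, ii°, bVI

In Eb major the diatonic chords are Eb, Fm, Gm, Ab, Bb, Cm, Ddim. Of the given chords, Eb–G–Bb = Eb and Ab–C–Eb = Ab are diatonic. Eb–Gb–Bb is not: scale degree 1 in Eb major carries Eb (I). In Eb minor the chord on that degree is Ebm, so here it functions as i, borrowed from the parallel minor. F–Ab–Cb is not: scale degree 2 in Eb major carries Fm (ii). In Eb minor the chord on that degree is Fdim, so here it functions as ii°, borrowed from the parallel minor. Cb–Eb–Gb is not: scale degree 6 in Eb major carries Cm (vi). In Eb minor the chord on that degree is Cb, so here it functions as bVI, borrowed from the parallel minor.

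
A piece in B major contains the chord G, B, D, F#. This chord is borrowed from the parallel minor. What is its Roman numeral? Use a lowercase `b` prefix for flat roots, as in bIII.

bVImaj7

The root G is the lowered 6th scale degree — diatonically B major has G# there. Diatonically B major has G#m (vi) on that degree; G–B–D–F# is instead the major-seventh chord native to B minor, so it takes the label bVImaj7.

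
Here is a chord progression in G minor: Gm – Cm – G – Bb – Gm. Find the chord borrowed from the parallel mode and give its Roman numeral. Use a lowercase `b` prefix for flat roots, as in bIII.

G minor has the diatonic set Gm, Adim, Bb, Cm, D, Eb, F (with V from harmonic minor). Gm, Cm and Bb all belong to that set. But G (G–B–D) is foreign: the diatonic i on degree 1 is Gm, whereas G comes from G major. It is labeled I.

I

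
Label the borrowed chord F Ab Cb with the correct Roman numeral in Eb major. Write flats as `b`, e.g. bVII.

ii°

F is scale degree 2 in Eb major. The diatonic chord on degree 2 would be Fm (ii), but F–Ab–Cb is the diminished chord from Eb minor. As a borrowed chord it is labeled ii°.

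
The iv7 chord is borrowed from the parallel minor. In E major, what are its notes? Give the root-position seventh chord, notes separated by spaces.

iv7 is built on scale degree 4, which is A in both E major and its parallel. Stacking thirds in E minor on A gives A–C–E–G.

A C E G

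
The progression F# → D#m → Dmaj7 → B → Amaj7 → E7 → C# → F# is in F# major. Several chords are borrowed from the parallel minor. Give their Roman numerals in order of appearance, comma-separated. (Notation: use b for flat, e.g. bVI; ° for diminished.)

bVImaj7, bIIImaj7, bVII7

F# major has the diatonic set F#, G#m, A#m, B, C#, D#m, E#dim. F#, D#m, B and C# are all diatonic. Dmaj7 (D–F#–A–C#) doesn't fit — on degree 6 F# major would have D#m (vi). Dmaj7 is the degree-6 chord of F# minor, so it is the borrowed bVImaj7. Amaj7 (A–C#–E–G#) is not: scale degree 3 in F# major carries A#m (iii). In F# minor the chord on that degree is Amaj7, so here it functions as bIIImaj7, borrowed from the parallel minor. E7 (E–G#–B–D) doesn't fit — on degree 7 F# major would have E#dim (vii°). E7 is the degree-7 chord of F# minor, so it is the borrowed bVII7.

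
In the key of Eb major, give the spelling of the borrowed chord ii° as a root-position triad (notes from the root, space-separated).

F Ab Cb

The root, F, is scale degree 2 — the same note in Eb major and Eb minor; only the chord quality changes. Building the diminished chord from the parallel minor on F: F–Ab–Cb.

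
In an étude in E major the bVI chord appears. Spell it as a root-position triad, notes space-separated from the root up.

C E G

The root of bVI is the lowered 6th degree: C# becomes C. Stacking thirds in E minor on C gives C–E–G.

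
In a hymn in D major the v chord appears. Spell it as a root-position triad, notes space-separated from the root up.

A C E

v is built on scale degree 5, which is A in both D major and its parallel. Stacking thirds in D minor on A gives A–C–E.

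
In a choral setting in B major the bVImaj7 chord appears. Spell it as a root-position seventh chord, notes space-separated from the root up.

Scale degree 6 in B major is G#. bVImaj7 uses the lowered form, G, taken from B minor. In B minor the chord on G is G–B–D–F#.

G B D F#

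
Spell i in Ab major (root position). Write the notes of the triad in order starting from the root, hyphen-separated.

Ab-Cb-Eb

The root, Ab, is scale degree 1 — the same note in Ab major and Ab minor; only the chord quality changes. In Ab minor the chord on Ab is Ab–Cb–Eb.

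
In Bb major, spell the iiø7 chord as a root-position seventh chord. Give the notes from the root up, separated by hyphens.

The root, C, is scale degree 2 — the same note in Bb major and Bb minor; only the chord quality changes. Stacking thirds in Bb minor on C gives C–Eb–Gb–Bb.

C-Eb-Gb-Bb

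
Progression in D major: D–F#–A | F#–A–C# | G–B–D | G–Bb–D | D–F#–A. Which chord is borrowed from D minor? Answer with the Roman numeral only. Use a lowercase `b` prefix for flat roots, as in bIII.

iv

The diatonic triads in D major are D, Em, F#m, G, A, Bm, C#dim. Of the given chords, D–F#–A = D, F#–A–C# = F#m and G–B–D = G are diatonic. G–Bb–D doesn't fit — on degree 4 D major would have G (IV). Gm is the degree-4 chord of D minor, so it is the borrowed iv.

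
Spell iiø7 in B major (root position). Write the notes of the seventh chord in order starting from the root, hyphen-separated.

C#-E-G-B

The root, C#, is scale degree 2 — the same note in B major and B minor; only the chord quality changes. Building the half-diminished-seventh chord from the parallel minor on C#: C#–E–G–B.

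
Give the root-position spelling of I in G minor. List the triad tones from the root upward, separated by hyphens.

The root, G, is scale degree 1 — the same note in G minor and G major; only the chord quality changes. Stacking thirds in G major on G gives G–B–D.

G-B-D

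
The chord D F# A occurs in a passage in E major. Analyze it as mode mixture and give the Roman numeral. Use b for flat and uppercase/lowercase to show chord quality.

bVII

The root D is the lowered 7th scale degree — diatonically E major has D# there. Diatonically E major has D#dim (vii°) on that degree; D–F#–A is instead the major chord native to E minor, so it takes the label bVII.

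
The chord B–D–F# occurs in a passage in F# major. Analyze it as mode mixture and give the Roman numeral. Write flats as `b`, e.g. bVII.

iv

B is scale degree 4 in F# major. The diatonic chord on degree 4 would be B (IV), but B–D–F# is the minor chord from F# minor. As a borrowed chord it is labeled iv.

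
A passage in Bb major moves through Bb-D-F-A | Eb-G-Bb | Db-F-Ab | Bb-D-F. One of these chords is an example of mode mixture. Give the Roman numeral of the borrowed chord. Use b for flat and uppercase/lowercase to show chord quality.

bIII

The diatonic triads in Bb major are Bb, Cm, Dm, Eb, F, Gm, Adim. Bb–D–F–A = Bbmaj7, Eb–G–Bb = Eb and Bb–D–F = Bb all belong to that set. Db–F–Ab doesn't fit — on degree 3 Bb major would have Dm (iii). Db is the degree-3 chord of Bb minor, so it is the borrowed bIII.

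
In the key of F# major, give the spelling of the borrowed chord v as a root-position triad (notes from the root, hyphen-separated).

The root, C#, is scale degree 5 — the same note in F# major and F# minor; only the chord quality changes. In F# minor the chord on C# is C#–E–G#.

C#-E-G#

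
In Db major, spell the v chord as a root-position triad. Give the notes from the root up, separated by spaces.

Ab Cb Eb

The root, Ab, is scale degree 5 — the same note in Db major and Db minor; only the chord quality changes. In Db minor the chord on Ab is Ab–Cb–Eb.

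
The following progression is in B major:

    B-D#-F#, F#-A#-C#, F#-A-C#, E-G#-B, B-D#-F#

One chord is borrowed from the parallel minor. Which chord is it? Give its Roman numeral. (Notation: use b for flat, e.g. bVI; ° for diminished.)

B major has the diatonic set B, C#m, D#m, E, F#, G#m, A#dim. B–D#–F# = B, F#–A#–C# = F# and E–G#–B = E are all diatonic. But F#–A–C# is foreign: the diatonic V on degree 5 is F#, whereas F#m comes from B minor. It is labeled v.

v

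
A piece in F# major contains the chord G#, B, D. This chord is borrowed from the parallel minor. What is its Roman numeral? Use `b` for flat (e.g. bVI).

ii°

G# is scale degree 2 in F# major. The diatonic chord on degree 2 would be G#m (ii), but G#–B–D is the diminished chord from F# minor. As a borrowed chord it is labeled ii°.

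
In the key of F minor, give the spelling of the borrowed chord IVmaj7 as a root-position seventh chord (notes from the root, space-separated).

The root, Bb, is scale degree 4 — the same note in F minor and F major; only the chord quality changes. In F major the chord on Bb is Bb–D–F–A.

Bb D F A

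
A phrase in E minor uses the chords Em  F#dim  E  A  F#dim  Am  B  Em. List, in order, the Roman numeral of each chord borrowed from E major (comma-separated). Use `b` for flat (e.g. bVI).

I, IV

E minor has the diatonic set Em, F#dim, G, Am, B, C, D (with V from harmonic minor). Of the given chords, Em, F#dim, Am and B are diatonic. E (E–G#–B) doesn't fit — on degree 1 E minor would have Em (i). E is the degree-1 chord of E major, so it is the borrowed I. A (A–C#–E) is not: scale degree 4 in E minor carries Am (iv). In E major the chord on that degree is A, so here it functions as IV, borrowed from the parallel major.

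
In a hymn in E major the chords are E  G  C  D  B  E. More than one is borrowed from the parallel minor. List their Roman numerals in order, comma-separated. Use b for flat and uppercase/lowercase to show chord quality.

The diatonic triads in E major are E, F#m, G#m, A, B, C#m, D#dim. Of the given chords, E and B are diatonic. G (G–B–D) is not: scale degree 3 in E major carries G#m (iii). In E minor the chord on that degree is G, so here it functions as bIII, borrowed from the parallel minor. C (C–E–G) is not: scale degree 6 in E major carries C#m (vi). In E minor the chord on that degree is C, so here it functions as bVI, borrowed from the parallel minor. D (D–F#–A) doesn't fit — on degree 7 E major would have D#dim (vii°). D is the degree-7 chord of E minor, so it is the borrowed bVII.

bIII, bVI, bVII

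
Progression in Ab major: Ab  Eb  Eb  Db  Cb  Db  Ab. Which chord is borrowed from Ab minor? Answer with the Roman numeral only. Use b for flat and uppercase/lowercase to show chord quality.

Ab major has the diatonic set Ab, Bbm, Cm, Db, Eb, Fm, Gdim. Ab, Eb and Db all belong to that set. Cb (Cb–Eb–Gb) is not: scale degree 3 in Ab major carries Cm (iii). In Ab minor the chord on that degree is Cb, so here it functions as bIII, borrowed from the parallel minor.

bIII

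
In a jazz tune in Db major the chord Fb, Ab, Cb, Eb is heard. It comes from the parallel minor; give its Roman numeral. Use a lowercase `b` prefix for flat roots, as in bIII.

The root Fb is the lowered 3rd scale degree — diatonically Db major has F there. The diatonic chord on degree 3 would be Fm (iii), but Fb–Ab–Cb–Eb is the major-seventh chord from Db minor. As a borrowed chord it is labeled bIIImaj7.

bIIImaj7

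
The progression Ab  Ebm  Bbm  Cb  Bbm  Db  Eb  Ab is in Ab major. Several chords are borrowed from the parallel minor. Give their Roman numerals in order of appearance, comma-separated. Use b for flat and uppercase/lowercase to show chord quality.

In Ab major the diatonic chords are Ab, Bbm, Cm, Db, Eb, Fm, Gdim. Ab, Bbm, Db and Eb all belong to that set. Ebm (Eb–Gb–Bb) doesn't fit — on degree 5 Ab major would have Eb (V). Ebm is the degree-5 chord of Ab minor, so it is the borrowed v. Cb (Cb–Eb–Gb) doesn't fit — on degree 3 Ab major would have Cm (iii). Cb is the degree-3 chord of Ab minor, so it is the borrowed bIII.

v, bIII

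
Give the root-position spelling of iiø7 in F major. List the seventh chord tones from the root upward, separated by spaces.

G Bb Db F

iiø7 is built on scale degree 2, which is G in both F major and its parallel. Building the half-diminished-seventh chord from the parallel minor on G: G–Bb–Db–F.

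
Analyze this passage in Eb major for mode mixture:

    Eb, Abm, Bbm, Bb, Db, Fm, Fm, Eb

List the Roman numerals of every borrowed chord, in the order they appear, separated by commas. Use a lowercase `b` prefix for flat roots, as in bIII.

In Eb major the diatonic chords are Eb, Fm, Gm, Ab, Bb, Cm, Ddim. Of the given chords, Eb, Bb and Fm are diatonic. Abm (Ab–Cb–Eb) is not: scale degree 4 in Eb major carries Ab (IV). In Eb minor the chord on that degree is Abm, so here it functions as iv, borrowed from the parallel minor. Bbm (Bb–Db–F) doesn't fit — on degree 5 Eb major would have Bb (V). Bbm is the degree-5 chord of Eb minor, so it is the borrowed v. Db (Db–F–Ab) doesn't fit — on degree 7 Eb major would have Ddim (vii°). Db is the degree-7 chord of Eb minor, so it is the borrowed bVII.

iv, v, bVII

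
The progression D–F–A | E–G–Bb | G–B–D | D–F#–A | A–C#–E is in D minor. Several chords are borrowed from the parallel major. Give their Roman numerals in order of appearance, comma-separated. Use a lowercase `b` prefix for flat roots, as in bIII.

IV, I

In D minor (with V from harmonic minor) the diatonic chords are Dm, Edim, F, Gm, A, Bb, C. Of the given chords, D–F–A = Dm, E–G–Bb = Edim and A–C#–E = A are diatonic. G–B–D doesn't fit — on degree 4 D minor would have Gm (iv). G is the degree-4 chord of D major, so it is the borrowed IV. D–F#–A is not: scale degree 1 in D minor carries Dm (i). In D major the chord on that degree is D, so here it functions as I, borrowed from the parallel major.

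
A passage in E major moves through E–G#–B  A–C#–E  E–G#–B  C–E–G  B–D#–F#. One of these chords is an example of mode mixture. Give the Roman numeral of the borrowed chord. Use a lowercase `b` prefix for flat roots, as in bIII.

bVI

E major has the diatonic set E, F#m, G#m, A, B, C#m, D#dim. E–G#–B = E, A–C#–E = A and B–D#–F# = B are all diatonic. But C–E–G is foreign: the diatonic vi on degree 6 is C#m, whereas C comes from E minor. It is labeled bVI.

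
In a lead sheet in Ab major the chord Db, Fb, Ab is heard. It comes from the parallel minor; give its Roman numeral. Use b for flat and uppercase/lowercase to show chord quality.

Db is scale degree 4 in Ab major. The diatonic chord on degree 4 would be Db (IV), but Db–Fb–Ab is the minor chord from Ab minor. As a borrowed chord it is labeled iv.

iv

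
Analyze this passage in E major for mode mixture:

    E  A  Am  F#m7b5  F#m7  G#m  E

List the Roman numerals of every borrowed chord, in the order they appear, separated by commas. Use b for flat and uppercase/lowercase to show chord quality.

iv, iiø7

E major has the diatonic set E, F#m, G#m, A, B, C#m, D#dim. Of the given chords, E, A, F#m7 and G#m are diatonic. Am (A–C–E) is not: scale degree 4 in E major carries A (IV). In E minor the chord on that degree is Am, so here it functions as iv, borrowed from the parallel minor. F#m7b5 (F#–A–C–E) doesn't fit — on degree 2 E major would have F#m (ii). F#m7b5 is the degree-2 chord of E minor, so it is the borrowed iiø7.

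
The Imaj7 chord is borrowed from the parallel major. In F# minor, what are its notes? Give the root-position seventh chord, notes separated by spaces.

The root, F#, is scale degree 1 — the same note in F# minor and F# major; only the chord quality changes. Building the major-seventh chord from the parallel major on F#: F#–A#–C#–E#.

F# A# C# E#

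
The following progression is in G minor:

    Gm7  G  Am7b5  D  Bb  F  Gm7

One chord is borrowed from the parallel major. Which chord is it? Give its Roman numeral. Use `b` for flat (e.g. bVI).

G minor has the diatonic set Gm, Adim, Bb, Cm, D, Eb, F (with V from harmonic minor). Of the given chords, Gm7, Am7b5, D, Bb and F are diatonic. But G (G–B–D) is foreign: the diatonic i on degree 1 is Gm, whereas G comes from G major. It is labeled I.

I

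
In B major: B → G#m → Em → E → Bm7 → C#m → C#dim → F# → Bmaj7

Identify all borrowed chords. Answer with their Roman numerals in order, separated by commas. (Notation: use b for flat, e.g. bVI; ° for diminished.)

iv, i7, ii°

B major has the diatonic set B, C#m, D#m, E, F#, G#m, A#dim. B, G#m, E, C#m, F# and Bmaj7 all belong to that set. But Em (E–G–B) is foreign: the diatonic IV on degree 4 is E, whereas Em comes from B minor. It is labeled iv. Bm7 (B–D–F#–A) is not: scale degree 1 in B major carries B (I). In B minor the chord on that degree is Bm7, so here it functions as i7, borrowed from the parallel minor. C#dim (C#–E–G) doesn't fit — on degree 2 B major would have C#m (ii). C#dim is the degree-2 chord of B minor, so it is the borrowed ii°.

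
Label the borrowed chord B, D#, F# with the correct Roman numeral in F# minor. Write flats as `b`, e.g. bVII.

B is scale degree 4 in F# minor. B–D#–F# is a major chord — the form found in F# major, not the diatonic iv (Bm). Borrowed into F# minor it is written IV.

IV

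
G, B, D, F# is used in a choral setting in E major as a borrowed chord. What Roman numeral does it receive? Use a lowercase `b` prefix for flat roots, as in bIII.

In E major scale degree 3 is G#; G is its lowered form, from E minor. G–B–D–F# is a major-seventh chord — the form found in E minor, not the diatonic iii (G#m). Borrowed into E major it is written bIIImaj7.

bIIImaj7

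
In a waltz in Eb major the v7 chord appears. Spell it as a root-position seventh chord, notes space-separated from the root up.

Bb Db F Ab

The root, Bb, is scale degree 5 — the same note in Eb major and Eb minor; only the chord quality changes. Stacking thirds in Eb minor on Bb gives Bb–Db–F–Ab.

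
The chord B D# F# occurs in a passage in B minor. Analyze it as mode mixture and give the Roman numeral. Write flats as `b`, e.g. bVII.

B is scale degree 1 in B minor. Diatonically B minor has Bm (i) on that degree; B–D#–F# is instead the major chord native to B major, so it takes the label I.

I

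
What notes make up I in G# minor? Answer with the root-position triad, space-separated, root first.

The root, G#, is scale degree 1 — the same note in G# minor and G# major; only the chord quality changes. In G# major the chord on G# is G#–B#–D#.

G# B# D#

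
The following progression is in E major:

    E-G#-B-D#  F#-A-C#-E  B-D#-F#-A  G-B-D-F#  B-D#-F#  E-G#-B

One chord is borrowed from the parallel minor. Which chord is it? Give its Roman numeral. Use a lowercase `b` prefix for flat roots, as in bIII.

bIIImaj7

In E major the diatonic chords are E, F#m, G#m, A, B, C#m, D#dim. E–G#–B–D# = Emaj7, F#–A–C#–E = F#m7, B–D#–F#–A = B7, B–D#–F# = B and E–G#–B = E are all diatonic. G–B–D–F# is not: scale degree 3 in E major carries G#m (iii). In E minor the chord on that degree is Gmaj7, so here it functions as bIIImaj7, borrowed from the parallel minor.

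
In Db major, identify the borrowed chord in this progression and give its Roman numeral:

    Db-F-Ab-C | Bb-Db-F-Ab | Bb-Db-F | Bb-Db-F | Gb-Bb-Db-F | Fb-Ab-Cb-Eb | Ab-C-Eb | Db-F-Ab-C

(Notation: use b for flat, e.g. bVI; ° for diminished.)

bIIImaj7

Db major has the diatonic set Db, Ebm, Fm, Gb, Ab, Bbm, Cdim. Of the given chords, Db–F–Ab–C = Dbmaj7, Bb–Db–F–Ab = Bbm7, Bb–Db–F = Bbm, Gb–Bb–Db–F = Gbmaj7 and Ab–C–Eb = Ab are diatonic. Fb–Ab–Cb–Eb doesn't fit — on degree 3 Db major would have Fm (iii). Fbmaj7 is the degree-3 chord of Db minor, so it is the borrowed bIIImaj7.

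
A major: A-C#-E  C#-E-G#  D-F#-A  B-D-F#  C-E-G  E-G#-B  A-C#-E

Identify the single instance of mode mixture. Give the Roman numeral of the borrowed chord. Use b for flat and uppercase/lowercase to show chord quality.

In A major the diatonic chords are A, Bm, C#m, D, E, F#m, G#dim. Of the given chords, A–C#–E = A, C#–E–G# = C#m, D–F#–A = D, B–D–F# = Bm and E–G#–B = E are diatonic. C–E–G doesn't fit — on degree 3 A major would have C#m (iii). C is the degree-3 chord of A minor, so it is the borrowed bIII.

bIII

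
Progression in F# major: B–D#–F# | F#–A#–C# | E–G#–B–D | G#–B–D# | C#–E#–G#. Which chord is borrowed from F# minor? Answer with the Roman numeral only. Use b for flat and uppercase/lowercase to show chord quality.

F# major has the diatonic set F#, G#m, A#m, B, C#, D#m, E#dim. B–D#–F# = B, F#–A#–C# = F#, G#–B–D# = G#m and C#–E#–G# = C# all belong to that set. E–G#–B–D is not: scale degree 7 in F# major carries E#dim (vii°). In F# minor the chord on that degree is E7, so here it functions as bVII7, borrowed from the parallel minor.

bVII7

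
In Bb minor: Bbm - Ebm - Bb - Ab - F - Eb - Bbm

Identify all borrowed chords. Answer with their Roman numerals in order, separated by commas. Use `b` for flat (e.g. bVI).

I, IV

In Bb minor (with V from harmonic minor) the diatonic chords are Bbm, Cdim, Db, Ebm, F, Gb, Ab. Bbm, Ebm, Ab and F all belong to that set. Bb (Bb–D–F) doesn't fit — on degree 1 Bb minor would have Bbm (i). Bb is the degree-1 chord of Bb major, so it is the borrowed I. Eb (Eb–G–Bb) doesn't fit — on degree 4 Bb minor would have Ebm (iv). Eb is the degree-4 chord of Bb major, so it is the borrowed IV.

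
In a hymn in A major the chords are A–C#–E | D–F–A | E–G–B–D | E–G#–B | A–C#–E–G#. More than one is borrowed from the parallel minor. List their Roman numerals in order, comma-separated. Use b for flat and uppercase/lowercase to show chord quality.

A major has the diatonic set A, Bm, C#m, D, E, F#m, G#dim. Of the given chords, A–C#–E = A, E–G#–B = E and A–C#–E–G# = Amaj7 are diatonic. D–F–A doesn't fit — on degree 4 A major would have D (IV). Dm is the degree-4 chord of A minor, so it is the borrowed iv. E–G–B–D is not: scale degree 5 in A major carries E (V). In A minor the chord on that degree is Em7, so here it functions as v7, borrowed from the parallel minor.

iv, v7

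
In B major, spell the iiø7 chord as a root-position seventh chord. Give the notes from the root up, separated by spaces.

C# E G B

iiø7 is built on scale degree 2, which is C# in both B major and its parallel. Stacking thirds in B minor on C# gives C#–E–G–B.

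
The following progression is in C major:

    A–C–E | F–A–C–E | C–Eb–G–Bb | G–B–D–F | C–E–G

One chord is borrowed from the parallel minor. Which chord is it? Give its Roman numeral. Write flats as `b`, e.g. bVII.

C major has the diatonic set C, Dm, Em, F, G, Am, Bdim. Of the given chords, A–C–E = Am, F–A–C–E = Fmaj7, G–B–D–F = G7 and C–E–G = C are diatonic. C–Eb–G–Bb doesn't fit — on degree 1 C major would have C (I). Cm7 is the degree-1 chord of C minor, so it is the borrowed i7.

i7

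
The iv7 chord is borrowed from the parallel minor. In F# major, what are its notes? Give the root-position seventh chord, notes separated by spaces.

B D F# A

iv7 is built on scale degree 4, which is B in both F# major and its parallel. Building the minor-seventh chord from the parallel minor on B: B–D–F#–A.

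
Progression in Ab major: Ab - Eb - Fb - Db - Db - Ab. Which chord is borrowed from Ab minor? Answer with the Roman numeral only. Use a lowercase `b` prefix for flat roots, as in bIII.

bVI

Ab major has the diatonic set Ab, Bbm, Cm, Db, Eb, Fm, Gdim. Of the given chords, Ab, Eb and Db are diatonic. But Fb (Fb–Ab–Cb) is foreign: the diatonic vi on degree 6 is Fm, whereas Fb comes from Ab minor. It is labeled bVI.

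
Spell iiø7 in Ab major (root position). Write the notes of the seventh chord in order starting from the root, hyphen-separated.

Bb-Db-Fb-Ab

The root, Bb, is scale degree 2 — the same note in Ab major and Ab minor; only the chord quality changes. In Ab minor the chord on Bb is Bb–Db–Fb–Ab.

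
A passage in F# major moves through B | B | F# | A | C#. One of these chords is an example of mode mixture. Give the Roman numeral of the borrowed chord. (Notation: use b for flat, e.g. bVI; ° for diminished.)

The diatonic triads in F# major are F#, G#m, A#m, B, C#, D#m, E#dim. B, F# and C# all belong to that set. A (A–C#–E) doesn't fit — on degree 3 F# major would have A#m (iii). A is the degree-3 chord of F# minor, so it is the borrowed bIII.

bIII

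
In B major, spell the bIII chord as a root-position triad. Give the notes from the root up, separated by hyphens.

Scale degree 3 in B major is D#. bIII uses the lowered form, D, taken from B minor. Stacking thirds in B minor on D gives D–F#–A.

D-F#-A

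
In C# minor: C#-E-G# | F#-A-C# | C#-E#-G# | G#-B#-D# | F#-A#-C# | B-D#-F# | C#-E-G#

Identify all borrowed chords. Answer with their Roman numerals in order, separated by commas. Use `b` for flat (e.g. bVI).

C# minor has the diatonic set C#m, D#dim, E, F#m, G#, A, B (with V from harmonic minor). C#–E–G# = C#m, F#–A–C# = F#m, G#–B#–D# = G# and B–D#–F# = B are all diatonic. C#–E#–G# is not: scale degree 1 in C# minor carries C#m (i). In C# major the chord on that degree is C#, so here it functions as I, borrowed from the parallel major. F#–A#–C# doesn't fit — on degree 4 C# minor would have F#m (iv). F# is the degree-4 chord of C# major, so it is the borrowed IV.

I, IV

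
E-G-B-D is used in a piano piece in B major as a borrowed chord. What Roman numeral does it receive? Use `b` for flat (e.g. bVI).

The root E is the diatonic 4th degree of B major; the borrowing shows in the chord quality. The diatonic chord on degree 4 would be E (IV), but E–G–B–D is the minor-seventh chord from B minor. As a borrowed chord it is labeled iv7.

iv7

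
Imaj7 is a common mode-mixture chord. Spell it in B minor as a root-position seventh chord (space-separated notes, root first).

B D# F# A#

Imaj7 is built on scale degree 1, which is B in both B minor and its parallel. Building the major-seventh chord from the parallel major on B: B–D#–F#–A#.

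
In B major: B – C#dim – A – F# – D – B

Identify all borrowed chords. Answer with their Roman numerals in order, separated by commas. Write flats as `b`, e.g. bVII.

ii°, bVII, bIII

In B major the diatonic chords are B, C#m, D#m, E, F#, G#m, A#dim. B and F# are both diatonic. C#dim (C#–E–G) is not: scale degree 2 in B major carries C#m (ii). In B minor the chord on that degree is C#dim, so here it functions as ii°, borrowed from the parallel minor. But A (A–C#–E) is foreign: the diatonic vii° on degree 7 is A#dim, whereas A comes from B minor. It is labeled bVII. D (D–F#–A) doesn't fit — on degree 3 B major would have D#m (iii). D is the degree-3 chord of B minor, so it is the borrowed bIII.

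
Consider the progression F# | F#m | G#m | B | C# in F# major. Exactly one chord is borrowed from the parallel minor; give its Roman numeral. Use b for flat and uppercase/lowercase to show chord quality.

i

F# major has the diatonic set F#, G#m, A#m, B, C#, D#m, E#dim. F#, G#m, B and C# all belong to that set. F#m (F#–A–C#) is not: scale degree 1 in F# major carries F# (I). In F# minor the chord on that degree is F#m, so here it functions as i, borrowed from the parallel minor.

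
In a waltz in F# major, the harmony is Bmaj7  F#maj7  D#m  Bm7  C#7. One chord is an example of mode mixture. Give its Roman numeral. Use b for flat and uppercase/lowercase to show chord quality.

iv7

F# major has the diatonic set F#, G#m, A#m, B, C#, D#m, E#dim. Of the given chords, Bmaj7, F#maj7, D#m and C#7 are diatonic. Bm7 (B–D–F#–A) is not: scale degree 4 in F# major carries B (IV). In F# minor the chord on that degree is Bm7, so here it functions as iv7, borrowed from the parallel minor.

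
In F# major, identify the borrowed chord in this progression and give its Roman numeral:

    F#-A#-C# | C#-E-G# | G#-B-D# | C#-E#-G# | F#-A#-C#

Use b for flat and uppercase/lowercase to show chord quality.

In F# major the diatonic chords are F#, G#m, A#m, B, C#, D#m, E#dim. F#–A#–C# = F#, G#–B–D# = G#m and C#–E#–G# = C# are all diatonic. C#–E–G# doesn't fit — on degree 5 F# major would have C# (V). C#m is the degree-5 chord of F# minor, so it is the borrowed v.

v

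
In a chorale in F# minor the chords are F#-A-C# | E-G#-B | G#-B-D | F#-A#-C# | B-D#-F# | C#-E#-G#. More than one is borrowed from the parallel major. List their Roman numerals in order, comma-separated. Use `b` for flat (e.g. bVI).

In F# minor (with V from harmonic minor) the diatonic chords are F#m, G#dim, A, Bm, C#, D, E. F#–A–C# = F#m, E–G#–B = E, G#–B–D = G#dim and C#–E#–G# = C# are all diatonic. F#–A#–C# is not: scale degree 1 in F# minor carries F#m (i). In F# major the chord on that degree is F#, so here it functions as I, borrowed from the parallel major. B–D#–F# is not: scale degree 4 in F# minor carries Bm (iv). In F# major the chord on that degree is B, so here it functions as IV, borrowed from the parallel major.

I, IV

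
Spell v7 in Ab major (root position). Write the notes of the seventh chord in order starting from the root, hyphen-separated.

v7 is built on scale degree 5, which is Eb in both Ab major and its parallel. Stacking thirds in Ab minor on Eb gives Eb–Gb–Bb–Db.

Eb-Gb-Bb-Db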